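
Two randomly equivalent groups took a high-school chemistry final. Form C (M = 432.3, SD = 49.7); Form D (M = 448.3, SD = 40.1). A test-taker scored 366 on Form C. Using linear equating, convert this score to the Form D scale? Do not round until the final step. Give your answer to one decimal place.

Linear equating: y = (SD_Y/SD_X)(x − M_X) + M_Y
y = (40.1/49.7)(366 − 432.3) + 448.3
y = 0.806841 × -66.3 + 448.3 = -53.4936 + 448.3 = 394.8

394.8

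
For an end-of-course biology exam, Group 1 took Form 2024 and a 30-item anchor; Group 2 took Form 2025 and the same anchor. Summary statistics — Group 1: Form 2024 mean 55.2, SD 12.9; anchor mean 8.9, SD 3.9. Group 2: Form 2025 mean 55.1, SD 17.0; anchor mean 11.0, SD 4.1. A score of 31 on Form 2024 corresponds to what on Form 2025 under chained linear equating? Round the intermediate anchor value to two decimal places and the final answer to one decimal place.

Form 2024 → anchor (Group 1): v = (3.9/12.9)(31 − 55.2) + 8.9 = 1.58
anchor → Form 2025 (Group 2): y = (17.0/4.1)(1.58 − 11.0) + 55.1 = 16.0

16.0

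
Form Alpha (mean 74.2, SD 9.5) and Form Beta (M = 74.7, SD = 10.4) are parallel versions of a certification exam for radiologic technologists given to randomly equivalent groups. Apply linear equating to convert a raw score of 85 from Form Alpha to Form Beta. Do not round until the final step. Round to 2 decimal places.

Linear equating: y = (SD_Y/SD_X)(x − M_X) + M_Y
y = (10.4/9.5)(85 − 74.2) + 74.7
y = 1.094737 × 10.8 + 74.7 = 11.8232 + 74.7 = 86.52

86.52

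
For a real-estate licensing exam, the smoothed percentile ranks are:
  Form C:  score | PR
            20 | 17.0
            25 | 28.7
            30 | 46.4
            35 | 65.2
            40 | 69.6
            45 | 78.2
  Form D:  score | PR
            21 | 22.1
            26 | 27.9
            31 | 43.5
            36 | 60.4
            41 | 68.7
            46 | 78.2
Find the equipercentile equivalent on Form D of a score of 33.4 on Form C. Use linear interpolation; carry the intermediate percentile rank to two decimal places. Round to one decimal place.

PR of 33.4 on Form C: 46.4 + (33.4 − 30)/(35 − 30) × (65.2 − 46.4) = 59.18
On Form D, PR 59.18 falls between score 31 (PR 43.5) and 36 (PR 60.4).
Interpolate: 31 + (59.18 − 43.5)/(60.4 − 43.5) × (36 − 31) = 35.6

35.6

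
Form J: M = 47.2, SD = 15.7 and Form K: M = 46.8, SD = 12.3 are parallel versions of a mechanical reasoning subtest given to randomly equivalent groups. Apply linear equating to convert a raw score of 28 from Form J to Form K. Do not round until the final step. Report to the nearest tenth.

31.8

Linear equating: y = (SD_Y/SD_X)(x − M_X) + M_Y
y = (12.3/15.7)(28 − 47.2) + 46.8
y = 0.783439 × -19.2 + 46.8 = -15.0420 + 46.8 = 31.8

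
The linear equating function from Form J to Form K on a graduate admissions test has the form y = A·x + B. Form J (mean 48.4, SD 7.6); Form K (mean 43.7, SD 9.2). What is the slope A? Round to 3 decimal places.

1.211

A = SD_Y / SD_X = 9.2 / 7.6 = 1.211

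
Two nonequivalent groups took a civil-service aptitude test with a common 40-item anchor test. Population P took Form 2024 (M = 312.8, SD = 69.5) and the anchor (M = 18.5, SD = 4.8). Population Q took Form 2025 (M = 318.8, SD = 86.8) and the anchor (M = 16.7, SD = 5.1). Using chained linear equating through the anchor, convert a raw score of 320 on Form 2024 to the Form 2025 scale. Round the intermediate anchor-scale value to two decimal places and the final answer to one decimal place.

Form 2024 → anchor (Population P): v = (4.8/69.5)(320 − 312.8) + 18.5 = 19.00
anchor → Form 2025 (Population Q): y = (86.8/5.1)(19.00 − 16.7) + 318.8 = 357.9

357.9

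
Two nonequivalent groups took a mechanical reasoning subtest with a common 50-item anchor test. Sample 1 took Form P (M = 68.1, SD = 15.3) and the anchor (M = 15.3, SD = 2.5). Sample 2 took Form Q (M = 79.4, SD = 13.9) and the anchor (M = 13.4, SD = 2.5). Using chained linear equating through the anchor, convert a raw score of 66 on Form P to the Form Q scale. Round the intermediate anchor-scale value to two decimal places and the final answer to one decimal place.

Form P → anchor (Sample 1): v = (2.5/15.3)(66 − 68.1) + 15.3 = 14.96
anchor → Form Q (Sample 2): y = (13.9/2.5)(14.96 − 13.4) + 79.4 = 88.1

88.1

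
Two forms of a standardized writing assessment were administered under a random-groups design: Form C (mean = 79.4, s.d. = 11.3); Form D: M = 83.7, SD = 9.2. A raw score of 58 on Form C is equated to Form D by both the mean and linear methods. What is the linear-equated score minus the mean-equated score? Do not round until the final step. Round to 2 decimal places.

3.98

Mean-equated: 58 + (83.7 − 79.4) = 62.30
Linear-equated: (9.2/11.3)(58 − 79.4) + 83.7 = 66.277
Difference = 66.277 − 62.30 = 3.98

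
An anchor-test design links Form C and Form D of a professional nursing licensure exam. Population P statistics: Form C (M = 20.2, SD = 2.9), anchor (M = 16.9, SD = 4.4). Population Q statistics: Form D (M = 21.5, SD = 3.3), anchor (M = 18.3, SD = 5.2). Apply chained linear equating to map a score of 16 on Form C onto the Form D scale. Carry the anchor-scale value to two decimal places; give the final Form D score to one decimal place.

Form C → anchor (Population P): v = (4.4/2.9)(16 − 20.2) + 16.9 = 10.53
anchor → Form D (Population Q): y = (3.3/5.2)(10.53 − 18.3) + 21.5 = 16.6

16.6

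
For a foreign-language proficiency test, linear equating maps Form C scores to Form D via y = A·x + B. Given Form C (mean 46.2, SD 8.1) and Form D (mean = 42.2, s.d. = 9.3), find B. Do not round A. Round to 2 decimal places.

A = SD_Y / SD_X = 9.3 / 8.1 = 1.148148
B = M_Y − A·M_X = 42.2 − 1.148148 × 46.2 = -10.84

-10.84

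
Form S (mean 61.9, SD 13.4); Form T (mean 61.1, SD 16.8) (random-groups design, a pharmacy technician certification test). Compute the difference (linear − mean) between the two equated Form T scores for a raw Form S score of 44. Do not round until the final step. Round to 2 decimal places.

Mean-equated: 44 + (61.1 − 61.9) = 43.20
Linear-equated: (16.8/13.4)(44 − 61.9) + 61.1 = 38.658
Difference = 38.658 − 43.20 = -4.54

-4.54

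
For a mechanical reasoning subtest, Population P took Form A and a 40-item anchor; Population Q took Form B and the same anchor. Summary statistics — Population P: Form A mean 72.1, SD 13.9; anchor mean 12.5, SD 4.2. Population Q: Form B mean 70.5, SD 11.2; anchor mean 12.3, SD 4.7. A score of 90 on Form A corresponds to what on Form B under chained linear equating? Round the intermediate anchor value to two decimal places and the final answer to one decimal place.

Form A → anchor (Population P): v = (4.2/13.9)(90 − 72.1) + 12.5 = 17.91
anchor → Form B (Population Q): y = (11.2/4.7)(17.91 − 12.3) + 70.5 = 83.9

83.9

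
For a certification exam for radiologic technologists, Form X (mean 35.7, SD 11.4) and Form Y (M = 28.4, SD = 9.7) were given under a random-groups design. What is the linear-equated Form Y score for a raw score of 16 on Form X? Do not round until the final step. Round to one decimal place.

11.6

Linear equating: y = (SD_Y/SD_X)(x − M_X) + M_Y
y = (9.7/11.4)(16 − 35.7) + 28.4
y = 0.850877 × -19.7 + 28.4 = -16.7623 + 28.4 = 11.6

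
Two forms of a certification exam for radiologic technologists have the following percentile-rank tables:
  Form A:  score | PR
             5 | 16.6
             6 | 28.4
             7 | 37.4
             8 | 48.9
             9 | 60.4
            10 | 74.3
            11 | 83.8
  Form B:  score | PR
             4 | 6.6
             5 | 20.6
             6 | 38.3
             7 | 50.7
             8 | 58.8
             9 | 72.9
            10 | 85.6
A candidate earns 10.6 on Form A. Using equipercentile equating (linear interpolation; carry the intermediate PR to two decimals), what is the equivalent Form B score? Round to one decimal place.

PR of 10.6 on Form A: 74.3 + (10.6 − 10)/(11 − 10) × (83.8 − 74.3) = 80.00
On Form B, PR 80.00 falls between score 9 (PR 72.9) and 10 (PR 85.6).
Interpolate: 9 + (80.00 − 72.9)/(85.6 − 72.9) × (10 − 9) = 9.6

9.6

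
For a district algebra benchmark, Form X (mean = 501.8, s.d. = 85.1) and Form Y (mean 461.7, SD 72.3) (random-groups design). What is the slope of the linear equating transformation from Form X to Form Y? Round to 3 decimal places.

A = SD_Y / SD_X = 72.3 / 85.1 = 0.850

0.850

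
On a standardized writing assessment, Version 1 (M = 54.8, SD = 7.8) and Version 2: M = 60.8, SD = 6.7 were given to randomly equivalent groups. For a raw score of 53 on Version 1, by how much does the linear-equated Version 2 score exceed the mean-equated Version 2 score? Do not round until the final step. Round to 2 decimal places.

Mean-equated: 53 + (60.8 − 54.8) = 59.00
Linear-equated: (6.7/7.8)(53 − 54.8) + 60.8 = 59.254
Difference = 59.254 − 59.00 = 0.25

0.25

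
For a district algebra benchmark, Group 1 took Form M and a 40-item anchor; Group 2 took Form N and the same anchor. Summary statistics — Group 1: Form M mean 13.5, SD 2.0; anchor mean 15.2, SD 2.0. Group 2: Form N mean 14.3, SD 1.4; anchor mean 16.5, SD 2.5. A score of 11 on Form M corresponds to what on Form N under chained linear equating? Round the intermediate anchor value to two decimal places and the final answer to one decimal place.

Form M → anchor (Group 1): v = (2.0/2.0)(11 − 13.5) + 15.2 = 12.70
anchor → Form N (Group 2): y = (1.4/2.5)(12.70 − 16.5) + 14.3 = 12.2

12.2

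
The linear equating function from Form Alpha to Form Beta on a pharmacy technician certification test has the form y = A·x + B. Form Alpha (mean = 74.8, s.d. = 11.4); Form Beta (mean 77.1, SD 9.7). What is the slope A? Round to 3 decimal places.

0.851

A = SD_Y / SD_X = 9.7 / 11.4 = 0.851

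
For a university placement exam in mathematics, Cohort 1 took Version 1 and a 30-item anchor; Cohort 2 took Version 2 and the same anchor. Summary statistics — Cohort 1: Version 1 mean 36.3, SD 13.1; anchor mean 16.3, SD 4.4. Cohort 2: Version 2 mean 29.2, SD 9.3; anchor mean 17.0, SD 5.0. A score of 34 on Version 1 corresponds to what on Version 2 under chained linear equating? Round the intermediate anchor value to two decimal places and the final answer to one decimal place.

26.5

Version 1 → anchor (Cohort 1): v = (4.4/13.1)(34 − 36.3) + 16.3 = 15.53
anchor → Version 2 (Cohort 2): y = (9.3/5.0)(15.53 − 17.0) + 29.2 = 26.5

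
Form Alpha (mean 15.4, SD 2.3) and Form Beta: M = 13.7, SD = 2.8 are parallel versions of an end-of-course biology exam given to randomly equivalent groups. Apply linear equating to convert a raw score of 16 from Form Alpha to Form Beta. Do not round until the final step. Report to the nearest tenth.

14.4

Linear equating: y = (SD_Y/SD_X)(x − M_X) + M_Y
y = (2.8/2.3)(16 − 15.4) + 13.7
y = 1.217391 × 0.6 + 13.7 = 0.7304 + 13.7 = 14.4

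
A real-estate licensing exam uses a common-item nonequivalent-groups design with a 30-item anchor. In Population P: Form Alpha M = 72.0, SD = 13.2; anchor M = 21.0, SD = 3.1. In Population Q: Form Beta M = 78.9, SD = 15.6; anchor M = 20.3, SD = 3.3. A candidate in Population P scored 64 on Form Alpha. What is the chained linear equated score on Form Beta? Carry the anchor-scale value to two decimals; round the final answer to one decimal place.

73.3

Form Alpha → anchor (Population P): v = (3.1/13.2)(64 − 72.0) + 21.0 = 19.12
anchor → Form Beta (Population Q): y = (15.6/3.3)(19.12 − 20.3) + 78.9 = 73.3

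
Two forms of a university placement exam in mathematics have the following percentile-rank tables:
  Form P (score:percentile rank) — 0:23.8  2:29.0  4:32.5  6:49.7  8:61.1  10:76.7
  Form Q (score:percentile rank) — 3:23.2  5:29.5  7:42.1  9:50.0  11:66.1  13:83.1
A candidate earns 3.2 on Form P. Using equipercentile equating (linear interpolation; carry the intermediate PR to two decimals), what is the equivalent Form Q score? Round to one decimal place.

5.3

PR of 3.2 on Form P: 29.0 + (3.2 − 2)/(4 − 2) × (32.5 − 29.0) = 31.10
On Form Q, PR 31.10 falls between score 5 (PR 29.5) and 7 (PR 42.1).
Interpolate: 5 + (31.10 − 29.5)/(42.1 − 29.5) × (7 − 5) = 5.3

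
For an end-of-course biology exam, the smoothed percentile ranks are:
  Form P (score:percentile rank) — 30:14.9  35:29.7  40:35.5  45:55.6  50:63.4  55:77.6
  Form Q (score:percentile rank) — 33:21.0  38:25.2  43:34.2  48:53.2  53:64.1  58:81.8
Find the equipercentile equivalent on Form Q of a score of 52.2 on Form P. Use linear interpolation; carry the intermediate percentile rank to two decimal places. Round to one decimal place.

PR of 52.2 on Form P: 63.4 + (52.2 − 50)/(55 − 50) × (77.6 − 63.4) = 69.65
On Form Q, PR 69.65 falls between score 53 (PR 64.1) and 58 (PR 81.8).
Interpolate: 53 + (69.65 − 64.1)/(81.8 − 64.1) × (58 − 53) = 54.6

54.6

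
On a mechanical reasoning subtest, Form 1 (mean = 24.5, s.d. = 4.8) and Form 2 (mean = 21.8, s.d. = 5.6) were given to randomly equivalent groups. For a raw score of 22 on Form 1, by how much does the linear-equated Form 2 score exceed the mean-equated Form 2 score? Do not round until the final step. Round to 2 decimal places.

-0.42

Mean-equated: 22 + (21.8 − 24.5) = 19.30
Linear-equated: (5.6/4.8)(22 − 24.5) + 21.8 = 18.883
Difference = 18.883 − 19.30 = -0.42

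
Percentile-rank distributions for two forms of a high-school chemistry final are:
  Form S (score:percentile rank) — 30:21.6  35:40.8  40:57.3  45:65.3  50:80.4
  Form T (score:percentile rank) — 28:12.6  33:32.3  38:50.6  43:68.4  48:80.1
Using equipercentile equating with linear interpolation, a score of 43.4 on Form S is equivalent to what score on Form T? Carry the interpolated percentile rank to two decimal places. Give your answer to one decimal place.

PR of 43.4 on Form S: 57.3 + (43.4 − 40)/(45 − 40) × (65.3 − 57.3) = 62.74
On Form T, PR 62.74 falls between score 38 (PR 50.6) and 43 (PR 68.4).
Interpolate: 38 + (62.74 − 50.6)/(68.4 − 50.6) × (43 − 38) = 41.4

41.4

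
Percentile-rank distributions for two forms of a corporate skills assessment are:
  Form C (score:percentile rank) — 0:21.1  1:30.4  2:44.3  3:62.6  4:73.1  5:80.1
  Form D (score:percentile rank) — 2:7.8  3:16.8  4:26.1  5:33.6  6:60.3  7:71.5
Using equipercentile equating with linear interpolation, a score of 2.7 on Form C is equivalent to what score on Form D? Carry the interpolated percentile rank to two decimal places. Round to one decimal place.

5.9

PR of 2.7 on Form C: 44.3 + (2.7 − 2)/(3 − 2) × (62.6 − 44.3) = 57.11
On Form D, PR 57.11 falls between score 5 (PR 33.6) and 6 (PR 60.3).
Interpolate: 5 + (57.11 − 33.6)/(60.3 − 33.6) × (6 − 5) = 5.9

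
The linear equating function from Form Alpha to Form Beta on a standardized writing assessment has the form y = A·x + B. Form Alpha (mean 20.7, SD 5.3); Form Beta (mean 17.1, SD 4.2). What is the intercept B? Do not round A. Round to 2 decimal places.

A = SD_Y / SD_X = 4.2 / 5.3 = 0.792453
B = M_Y − A·M_X = 17.1 − 0.792453 × 20.7 = 0.70

0.70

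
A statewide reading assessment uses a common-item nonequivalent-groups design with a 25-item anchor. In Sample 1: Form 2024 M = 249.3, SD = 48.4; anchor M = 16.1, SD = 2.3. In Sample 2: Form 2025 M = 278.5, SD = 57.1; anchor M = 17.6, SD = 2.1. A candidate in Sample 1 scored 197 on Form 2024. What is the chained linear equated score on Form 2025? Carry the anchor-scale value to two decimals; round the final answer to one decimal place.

170.0

Form 2024 → anchor (Sample 1): v = (2.3/48.4)(197 − 249.3) + 16.1 = 13.61
anchor → Form 2025 (Sample 2): y = (57.1/2.1)(13.61 − 17.6) + 278.5 = 170.0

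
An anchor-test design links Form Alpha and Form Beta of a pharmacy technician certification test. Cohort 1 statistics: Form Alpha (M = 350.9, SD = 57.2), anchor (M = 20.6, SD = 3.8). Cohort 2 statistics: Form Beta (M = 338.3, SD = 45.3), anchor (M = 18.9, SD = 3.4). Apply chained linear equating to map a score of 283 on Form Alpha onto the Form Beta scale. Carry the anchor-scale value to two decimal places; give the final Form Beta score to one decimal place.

300.9

Form Alpha → anchor (Cohort 1): v = (3.8/57.2)(283 − 350.9) + 20.6 = 16.09
anchor → Form Beta (Cohort 2): y = (45.3/3.4)(16.09 − 18.9) + 338.3 = 300.9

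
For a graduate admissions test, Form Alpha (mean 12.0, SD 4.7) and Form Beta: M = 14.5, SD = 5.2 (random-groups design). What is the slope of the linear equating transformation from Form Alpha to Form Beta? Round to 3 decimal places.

1.106

A = SD_Y / SD_X = 5.2 / 4.7 = 1.106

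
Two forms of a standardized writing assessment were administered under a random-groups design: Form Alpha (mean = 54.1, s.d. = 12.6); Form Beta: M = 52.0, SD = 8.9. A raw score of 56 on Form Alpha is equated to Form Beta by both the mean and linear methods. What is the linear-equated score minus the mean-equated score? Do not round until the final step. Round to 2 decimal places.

-0.56

Mean-equated: 56 + (52.0 − 54.1) = 53.90
Linear-equated: (8.9/12.6)(56 − 54.1) + 52.0 = 53.342
Difference = 53.342 − 53.90 = -0.56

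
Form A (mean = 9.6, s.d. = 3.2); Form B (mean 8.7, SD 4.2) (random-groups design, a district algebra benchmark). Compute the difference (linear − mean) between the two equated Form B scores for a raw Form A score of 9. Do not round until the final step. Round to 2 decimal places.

Mean-equated: 9 + (8.7 − 9.6) = 8.10
Linear-equated: (4.2/3.2)(9 − 9.6) + 8.7 = 7.912
Difference = 7.912 − 8.10 = -0.19

-0.19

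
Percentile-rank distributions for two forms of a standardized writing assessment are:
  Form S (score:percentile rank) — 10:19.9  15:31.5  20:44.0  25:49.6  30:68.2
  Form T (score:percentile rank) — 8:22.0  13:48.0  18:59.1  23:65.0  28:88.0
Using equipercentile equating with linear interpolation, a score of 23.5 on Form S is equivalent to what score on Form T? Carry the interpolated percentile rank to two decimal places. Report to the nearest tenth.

PR of 23.5 on Form S: 44.0 + (23.5 − 20)/(25 − 20) × (49.6 − 44.0) = 47.92
On Form T, PR 47.92 falls between score 8 (PR 22.0) and 13 (PR 48.0).
Interpolate: 8 + (47.92 − 22.0)/(48.0 − 22.0) × (13 − 8) = 13.0

13.0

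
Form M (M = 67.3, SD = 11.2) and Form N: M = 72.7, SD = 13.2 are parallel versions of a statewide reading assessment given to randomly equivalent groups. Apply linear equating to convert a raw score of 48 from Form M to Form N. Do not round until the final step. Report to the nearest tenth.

Linear equating: y = (SD_Y/SD_X)(x − M_X) + M_Y
y = (13.2/11.2)(48 − 67.3) + 72.7
y = 1.178571 × -19.3 + 72.7 = -22.7464 + 72.7 = 50.0

50.0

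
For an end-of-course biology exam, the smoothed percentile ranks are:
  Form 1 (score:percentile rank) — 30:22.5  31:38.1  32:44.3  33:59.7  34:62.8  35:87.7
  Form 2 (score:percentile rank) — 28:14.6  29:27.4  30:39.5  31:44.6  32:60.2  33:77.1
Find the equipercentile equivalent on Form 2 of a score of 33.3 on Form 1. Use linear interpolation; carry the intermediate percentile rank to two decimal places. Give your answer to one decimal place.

PR of 33.3 on Form 1: 59.7 + (33.3 − 33)/(34 − 33) × (62.8 − 59.7) = 60.63
On Form 2, PR 60.63 falls between score 32 (PR 60.2) and 33 (PR 77.1).
Interpolate: 32 + (60.63 − 60.2)/(77.1 − 60.2) × (33 − 32) = 32.0

32.0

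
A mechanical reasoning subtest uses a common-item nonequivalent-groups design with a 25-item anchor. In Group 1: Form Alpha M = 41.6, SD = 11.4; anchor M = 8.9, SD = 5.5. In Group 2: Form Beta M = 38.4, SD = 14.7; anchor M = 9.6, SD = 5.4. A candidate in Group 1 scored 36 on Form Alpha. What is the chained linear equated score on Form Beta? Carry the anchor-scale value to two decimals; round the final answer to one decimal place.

29.1

Form Alpha → anchor (Group 1): v = (5.5/11.4)(36 − 41.6) + 8.9 = 6.20
anchor → Form Beta (Group 2): y = (14.7/5.4)(6.20 − 9.6) + 38.4 = 29.1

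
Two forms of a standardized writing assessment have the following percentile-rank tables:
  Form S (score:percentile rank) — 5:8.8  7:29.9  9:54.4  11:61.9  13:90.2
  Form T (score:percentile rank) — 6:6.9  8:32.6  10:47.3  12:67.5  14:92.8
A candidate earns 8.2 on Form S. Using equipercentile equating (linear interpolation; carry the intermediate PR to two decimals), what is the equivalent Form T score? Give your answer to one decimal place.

PR of 8.2 on Form S: 29.9 + (8.2 − 7)/(9 − 7) × (54.4 − 29.9) = 44.60
On Form T, PR 44.60 falls between score 8 (PR 32.6) and 10 (PR 47.3).
Interpolate: 8 + (44.60 − 32.6)/(47.3 − 32.6) × (10 − 8) = 9.6

9.6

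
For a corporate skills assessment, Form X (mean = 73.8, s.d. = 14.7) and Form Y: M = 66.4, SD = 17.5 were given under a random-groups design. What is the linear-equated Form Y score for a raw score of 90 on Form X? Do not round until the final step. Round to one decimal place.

85.7

Linear equating: y = (SD_Y/SD_X)(x − M_X) + M_Y
y = (17.5/14.7)(90 − 73.8) + 66.4
y = 1.190476 × 16.2 + 66.4 = 19.2857 + 66.4 = 85.7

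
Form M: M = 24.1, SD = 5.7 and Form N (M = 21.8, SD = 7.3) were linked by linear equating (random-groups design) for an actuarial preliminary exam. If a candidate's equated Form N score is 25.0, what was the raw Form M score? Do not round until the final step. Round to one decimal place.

Invert y = (SD_Y/SD_X)(x − M_X) + M_Y:
x = (SD_X/SD_Y)(y − M_Y) + M_X = (5.7/7.3)(25.0 − 21.8) + 24.1
x = 0.780822 × 3.200 + 24.1 = 26.6

26.6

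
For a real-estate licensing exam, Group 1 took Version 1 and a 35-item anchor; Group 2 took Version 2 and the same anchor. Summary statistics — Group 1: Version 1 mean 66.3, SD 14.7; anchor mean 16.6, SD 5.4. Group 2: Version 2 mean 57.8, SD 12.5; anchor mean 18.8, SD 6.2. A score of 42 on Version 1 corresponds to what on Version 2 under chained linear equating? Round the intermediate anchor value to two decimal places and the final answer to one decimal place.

Version 1 → anchor (Group 1): v = (5.4/14.7)(42 − 66.3) + 16.6 = 7.67
anchor → Version 2 (Group 2): y = (12.5/6.2)(7.67 − 18.8) + 57.8 = 35.4

35.4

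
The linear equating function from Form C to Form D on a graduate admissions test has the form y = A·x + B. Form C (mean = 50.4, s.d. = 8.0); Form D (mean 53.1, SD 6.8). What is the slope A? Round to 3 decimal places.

0.850

A = SD_Y / SD_X = 6.8 / 8.0 = 0.850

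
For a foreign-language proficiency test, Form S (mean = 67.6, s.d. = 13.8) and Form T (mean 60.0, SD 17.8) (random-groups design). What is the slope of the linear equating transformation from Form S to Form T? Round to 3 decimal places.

A = SD_Y / SD_X = 17.8 / 13.8 = 1.290

1.290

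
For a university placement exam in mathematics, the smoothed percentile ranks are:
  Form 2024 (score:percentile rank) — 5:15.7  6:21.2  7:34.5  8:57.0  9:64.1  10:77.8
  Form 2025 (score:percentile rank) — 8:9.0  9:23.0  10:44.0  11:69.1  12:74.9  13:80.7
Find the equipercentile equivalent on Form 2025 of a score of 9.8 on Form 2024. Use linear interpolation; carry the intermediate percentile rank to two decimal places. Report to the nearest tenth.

PR of 9.8 on Form 2024: 64.1 + (9.8 − 9)/(10 − 9) × (77.8 − 64.1) = 75.06
On Form 2025, PR 75.06 falls between score 12 (PR 74.9) and 13 (PR 80.7).
Interpolate: 12 + (75.06 − 74.9)/(80.7 − 74.9) × (13 − 12) = 12.0

12.0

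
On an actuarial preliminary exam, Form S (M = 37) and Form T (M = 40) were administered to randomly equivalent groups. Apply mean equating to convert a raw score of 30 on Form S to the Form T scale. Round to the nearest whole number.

33

Mean equating: y = x + (M_Y − M_X) = 30 + (40 − 37) = 33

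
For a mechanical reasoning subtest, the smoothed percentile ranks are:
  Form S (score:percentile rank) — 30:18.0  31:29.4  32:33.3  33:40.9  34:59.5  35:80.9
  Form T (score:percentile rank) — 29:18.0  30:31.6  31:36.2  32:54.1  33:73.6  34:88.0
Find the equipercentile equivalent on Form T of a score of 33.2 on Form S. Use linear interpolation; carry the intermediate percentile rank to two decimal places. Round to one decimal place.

PR of 33.2 on Form S: 40.9 + (33.2 − 33)/(34 − 33) × (59.5 − 40.9) = 44.62
On Form T, PR 44.62 falls between score 31 (PR 36.2) and 32 (PR 54.1).
Interpolate: 31 + (44.62 − 36.2)/(54.1 − 36.2) × (32 − 31) = 31.5

31.5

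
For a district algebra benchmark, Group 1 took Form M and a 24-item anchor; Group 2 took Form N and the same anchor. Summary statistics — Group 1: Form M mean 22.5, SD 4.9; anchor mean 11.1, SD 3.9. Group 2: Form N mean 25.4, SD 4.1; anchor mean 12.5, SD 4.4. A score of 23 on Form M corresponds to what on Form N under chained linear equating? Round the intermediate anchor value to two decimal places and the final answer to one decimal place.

Form M → anchor (Group 1): v = (3.9/4.9)(23 − 22.5) + 11.1 = 11.50
anchor → Form N (Group 2): y = (4.1/4.4)(11.50 − 12.5) + 25.4 = 24.5

24.5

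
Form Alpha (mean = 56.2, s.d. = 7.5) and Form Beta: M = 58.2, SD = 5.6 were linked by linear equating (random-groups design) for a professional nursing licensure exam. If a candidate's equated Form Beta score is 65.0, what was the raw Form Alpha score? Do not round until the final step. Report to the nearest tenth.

65.3

Invert y = (SD_Y/SD_X)(x − M_X) + M_Y:
x = (SD_X/SD_Y)(y − M_Y) + M_X = (7.5/5.6)(65.0 − 58.2) + 56.2
x = 1.339286 × 6.800 + 56.2 = 65.3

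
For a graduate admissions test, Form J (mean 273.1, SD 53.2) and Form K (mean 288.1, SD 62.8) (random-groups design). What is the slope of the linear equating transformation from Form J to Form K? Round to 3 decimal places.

1.180

A = SD_Y / SD_X = 62.8 / 53.2 = 1.180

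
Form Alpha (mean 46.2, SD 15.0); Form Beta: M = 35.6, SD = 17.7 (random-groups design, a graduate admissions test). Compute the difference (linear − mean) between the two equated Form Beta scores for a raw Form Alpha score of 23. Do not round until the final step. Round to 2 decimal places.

-4.18

Mean-equated: 23 + (35.6 − 46.2) = 12.40
Linear-equated: (17.7/15.0)(23 − 46.2) + 35.6 = 8.224
Difference = 8.224 − 12.40 = -4.18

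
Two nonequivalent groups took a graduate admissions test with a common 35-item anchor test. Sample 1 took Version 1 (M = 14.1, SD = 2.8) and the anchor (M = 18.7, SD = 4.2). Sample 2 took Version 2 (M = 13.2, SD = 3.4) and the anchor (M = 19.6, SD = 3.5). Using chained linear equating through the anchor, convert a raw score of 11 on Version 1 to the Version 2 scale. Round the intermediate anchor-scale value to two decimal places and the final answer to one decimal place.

Version 1 → anchor (Sample 1): v = (4.2/2.8)(11 − 14.1) + 18.7 = 14.05
anchor → Version 2 (Sample 2): y = (3.4/3.5)(14.05 − 19.6) + 13.2 = 7.8

7.8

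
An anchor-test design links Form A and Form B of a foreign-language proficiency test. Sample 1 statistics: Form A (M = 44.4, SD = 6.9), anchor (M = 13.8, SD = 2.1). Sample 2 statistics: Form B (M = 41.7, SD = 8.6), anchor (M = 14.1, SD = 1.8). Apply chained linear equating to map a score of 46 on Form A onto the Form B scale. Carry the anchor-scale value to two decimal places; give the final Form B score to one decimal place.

Form A → anchor (Sample 1): v = (2.1/6.9)(46 − 44.4) + 13.8 = 14.29
anchor → Form B (Sample 2): y = (8.6/1.8)(14.29 − 14.1) + 41.7 = 42.6

42.6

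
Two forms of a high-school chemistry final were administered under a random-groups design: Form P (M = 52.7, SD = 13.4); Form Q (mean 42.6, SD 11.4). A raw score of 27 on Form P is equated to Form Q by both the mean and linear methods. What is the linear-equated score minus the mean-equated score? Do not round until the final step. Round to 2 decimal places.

3.84

Mean-equated: 27 + (42.6 − 52.7) = 16.90
Linear-equated: (11.4/13.4)(27 − 52.7) + 42.6 = 20.736
Difference = 20.736 − 16.90 = 3.84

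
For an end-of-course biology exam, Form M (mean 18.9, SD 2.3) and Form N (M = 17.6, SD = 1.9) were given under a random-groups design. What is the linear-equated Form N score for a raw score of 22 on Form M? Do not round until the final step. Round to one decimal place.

Linear equating: y = (SD_Y/SD_X)(x − M_X) + M_Y
y = (1.9/2.3)(22 − 18.9) + 17.6
y = 0.826087 × 3.1 + 17.6 = 2.5609 + 17.6 = 20.2

20.2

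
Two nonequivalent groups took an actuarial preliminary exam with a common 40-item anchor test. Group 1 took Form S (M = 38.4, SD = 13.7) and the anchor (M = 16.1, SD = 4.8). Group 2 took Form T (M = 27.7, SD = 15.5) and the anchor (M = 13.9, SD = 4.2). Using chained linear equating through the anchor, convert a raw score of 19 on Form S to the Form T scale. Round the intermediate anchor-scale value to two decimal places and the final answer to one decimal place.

10.7

Form S → anchor (Group 1): v = (4.8/13.7)(19 − 38.4) + 16.1 = 9.30
anchor → Form T (Group 2): y = (15.5/4.2)(9.30 − 13.9) + 27.7 = 10.7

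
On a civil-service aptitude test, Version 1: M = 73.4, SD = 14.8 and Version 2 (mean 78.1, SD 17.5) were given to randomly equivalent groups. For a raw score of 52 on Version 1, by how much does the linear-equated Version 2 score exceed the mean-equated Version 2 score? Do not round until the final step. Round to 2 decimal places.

Mean-equated: 52 + (78.1 − 73.4) = 56.70
Linear-equated: (17.5/14.8)(52 − 73.4) + 78.1 = 52.796
Difference = 52.796 − 56.70 = -3.90

-3.90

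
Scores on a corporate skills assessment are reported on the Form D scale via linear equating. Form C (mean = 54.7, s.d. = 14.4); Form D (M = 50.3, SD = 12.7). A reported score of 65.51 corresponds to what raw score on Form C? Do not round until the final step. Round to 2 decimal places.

Invert y = (SD_Y/SD_X)(x − M_X) + M_Y:
x = (SD_X/SD_Y)(y − M_Y) + M_X = (14.4/12.7)(65.51 − 50.3) + 54.7
x = 1.133858 × 15.210 + 54.7 = 71.95

71.95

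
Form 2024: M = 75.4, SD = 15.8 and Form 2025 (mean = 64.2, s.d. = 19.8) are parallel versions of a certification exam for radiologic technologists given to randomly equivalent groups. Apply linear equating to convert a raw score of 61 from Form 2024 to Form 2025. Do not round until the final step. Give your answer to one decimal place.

46.2

Linear equating: y = (SD_Y/SD_X)(x − M_X) + M_Y
y = (19.8/15.8)(61 − 75.4) + 64.2
y = 1.253165 × -14.4 + 64.2 = -18.0456 + 64.2 = 46.2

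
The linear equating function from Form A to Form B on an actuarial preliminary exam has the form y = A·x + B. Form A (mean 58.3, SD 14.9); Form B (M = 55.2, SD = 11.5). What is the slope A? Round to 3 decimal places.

A = SD_Y / SD_X = 11.5 / 14.9 = 0.772

0.772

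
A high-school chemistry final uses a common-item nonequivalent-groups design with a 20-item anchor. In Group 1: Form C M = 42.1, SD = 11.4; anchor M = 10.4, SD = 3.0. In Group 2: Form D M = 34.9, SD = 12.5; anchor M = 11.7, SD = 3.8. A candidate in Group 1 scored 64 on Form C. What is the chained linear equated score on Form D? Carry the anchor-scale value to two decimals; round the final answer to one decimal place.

Form C → anchor (Group 1): v = (3.0/11.4)(64 − 42.1) + 10.4 = 16.16
anchor → Form D (Group 2): y = (12.5/3.8)(16.16 − 11.7) + 34.9 = 49.6

49.6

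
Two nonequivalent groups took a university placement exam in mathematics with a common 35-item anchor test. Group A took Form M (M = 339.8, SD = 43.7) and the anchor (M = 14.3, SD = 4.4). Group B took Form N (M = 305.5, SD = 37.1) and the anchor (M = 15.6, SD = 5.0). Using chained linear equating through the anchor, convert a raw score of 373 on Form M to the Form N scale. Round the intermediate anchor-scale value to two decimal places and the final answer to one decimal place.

Form M → anchor (Group A): v = (4.4/43.7)(373 − 339.8) + 14.3 = 17.64
anchor → Form N (Group B): y = (37.1/5.0)(17.64 − 15.6) + 305.5 = 320.6

320.6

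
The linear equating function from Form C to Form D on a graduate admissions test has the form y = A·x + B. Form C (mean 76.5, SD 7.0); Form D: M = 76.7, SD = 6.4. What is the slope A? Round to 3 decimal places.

A = SD_Y / SD_X = 6.4 / 7.0 = 0.914

0.914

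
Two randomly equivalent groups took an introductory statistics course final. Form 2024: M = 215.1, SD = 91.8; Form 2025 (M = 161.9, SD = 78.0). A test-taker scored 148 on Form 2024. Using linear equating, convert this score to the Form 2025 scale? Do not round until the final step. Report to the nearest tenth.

104.9

Linear equating: y = (SD_Y/SD_X)(x − M_X) + M_Y
y = (78.0/91.8)(148 − 215.1) + 161.9
y = 0.849673 × -67.1 + 161.9 = -57.0131 + 161.9 = 104.9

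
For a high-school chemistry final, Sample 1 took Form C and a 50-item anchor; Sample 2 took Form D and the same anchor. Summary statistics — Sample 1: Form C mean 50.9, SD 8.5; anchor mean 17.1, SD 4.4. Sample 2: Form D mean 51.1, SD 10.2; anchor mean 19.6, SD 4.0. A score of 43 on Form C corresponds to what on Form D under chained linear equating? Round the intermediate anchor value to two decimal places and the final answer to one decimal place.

Form C → anchor (Sample 1): v = (4.4/8.5)(43 − 50.9) + 17.1 = 13.01
anchor → Form D (Sample 2): y = (10.2/4.0)(13.01 − 19.6) + 51.1 = 34.3

34.3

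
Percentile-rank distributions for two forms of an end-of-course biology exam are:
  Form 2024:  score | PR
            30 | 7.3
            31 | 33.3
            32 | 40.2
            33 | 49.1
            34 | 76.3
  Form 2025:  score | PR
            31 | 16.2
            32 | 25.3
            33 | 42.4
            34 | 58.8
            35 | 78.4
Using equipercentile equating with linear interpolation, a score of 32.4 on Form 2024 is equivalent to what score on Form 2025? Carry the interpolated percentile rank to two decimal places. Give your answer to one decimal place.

33.1

PR of 32.4 on Form 2024: 40.2 + (32.4 − 32)/(33 − 32) × (49.1 − 40.2) = 43.76
On Form 2025, PR 43.76 falls between score 33 (PR 42.4) and 34 (PR 58.8).
Interpolate: 33 + (43.76 − 42.4)/(58.8 − 42.4) × (34 − 33) = 33.1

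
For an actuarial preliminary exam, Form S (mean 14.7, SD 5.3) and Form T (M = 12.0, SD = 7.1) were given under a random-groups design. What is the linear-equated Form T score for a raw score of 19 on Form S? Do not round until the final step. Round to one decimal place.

Linear equating: y = (SD_Y/SD_X)(x − M_X) + M_Y
y = (7.1/5.3)(19 − 14.7) + 12.0
y = 1.339623 × 4.3 + 12.0 = 5.7604 + 12.0 = 17.8

17.8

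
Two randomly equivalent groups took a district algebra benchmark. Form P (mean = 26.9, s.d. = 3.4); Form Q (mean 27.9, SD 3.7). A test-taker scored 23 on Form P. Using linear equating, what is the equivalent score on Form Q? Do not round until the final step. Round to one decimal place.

23.7

Linear equating: y = (SD_Y/SD_X)(x − M_X) + M_Y
y = (3.7/3.4)(23 − 26.9) + 27.9
y = 1.088235 × -3.9 + 27.9 = -4.2441 + 27.9 = 23.7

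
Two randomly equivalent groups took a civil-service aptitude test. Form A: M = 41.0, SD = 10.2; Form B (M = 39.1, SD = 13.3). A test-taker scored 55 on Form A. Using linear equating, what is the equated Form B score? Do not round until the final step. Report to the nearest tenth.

Linear equating: y = (SD_Y/SD_X)(x − M_X) + M_Y
y = (13.3/10.2)(55 − 41.0) + 39.1
y = 1.303922 × 14.0 + 39.1 = 18.2549 + 39.1 = 57.4

57.4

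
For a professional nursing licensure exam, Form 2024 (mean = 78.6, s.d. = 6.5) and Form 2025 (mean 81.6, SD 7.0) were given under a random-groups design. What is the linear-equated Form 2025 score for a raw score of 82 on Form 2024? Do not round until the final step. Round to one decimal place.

Linear equating: y = (SD_Y/SD_X)(x − M_X) + M_Y
y = (7.0/6.5)(82 − 78.6) + 81.6
y = 1.076923 × 3.4 + 81.6 = 3.6615 + 81.6 = 85.3

85.3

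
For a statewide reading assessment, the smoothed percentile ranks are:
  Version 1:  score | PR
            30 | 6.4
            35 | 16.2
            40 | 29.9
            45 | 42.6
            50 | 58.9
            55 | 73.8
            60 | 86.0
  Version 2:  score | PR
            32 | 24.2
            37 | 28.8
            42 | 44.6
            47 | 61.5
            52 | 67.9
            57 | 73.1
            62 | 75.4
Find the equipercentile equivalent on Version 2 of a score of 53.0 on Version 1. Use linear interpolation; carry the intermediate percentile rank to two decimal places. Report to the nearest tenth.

PR of 53.0 on Version 1: 58.9 + (53.0 − 50)/(55 − 50) × (73.8 − 58.9) = 67.84
On Version 2, PR 67.84 falls between score 47 (PR 61.5) and 52 (PR 67.9).
Interpolate: 47 + (67.84 − 61.5)/(67.9 − 61.5) × (52 − 47) = 52.0

52.0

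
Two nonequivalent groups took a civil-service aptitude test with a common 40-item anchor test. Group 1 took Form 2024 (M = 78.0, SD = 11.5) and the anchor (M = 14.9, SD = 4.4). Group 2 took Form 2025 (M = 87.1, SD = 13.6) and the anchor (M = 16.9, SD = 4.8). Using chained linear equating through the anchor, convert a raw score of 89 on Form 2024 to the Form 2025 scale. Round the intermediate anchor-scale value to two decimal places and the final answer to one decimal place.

Form 2024 → anchor (Group 1): v = (4.4/11.5)(89 − 78.0) + 14.9 = 19.11
anchor → Form 2025 (Group 2): y = (13.6/4.8)(19.11 − 16.9) + 87.1 = 93.4

93.4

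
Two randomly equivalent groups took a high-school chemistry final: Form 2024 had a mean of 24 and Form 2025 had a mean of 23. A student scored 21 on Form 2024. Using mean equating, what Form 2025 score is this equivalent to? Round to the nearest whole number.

20

Mean equating: y = x + (M_Y − M_X) = 21 + (23 − 24) = 20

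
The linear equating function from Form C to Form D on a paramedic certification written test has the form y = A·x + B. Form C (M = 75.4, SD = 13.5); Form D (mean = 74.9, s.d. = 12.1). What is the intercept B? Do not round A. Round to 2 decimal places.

7.32

A = SD_Y / SD_X = 12.1 / 13.5 = 0.896296
B = M_Y − A·M_X = 74.9 − 0.896296 × 75.4 = 7.32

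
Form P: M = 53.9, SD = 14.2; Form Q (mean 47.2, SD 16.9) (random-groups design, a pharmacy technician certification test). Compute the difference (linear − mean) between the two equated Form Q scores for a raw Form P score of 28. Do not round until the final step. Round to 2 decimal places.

Mean-equated: 28 + (47.2 − 53.9) = 21.30
Linear-equated: (16.9/14.2)(28 − 53.9) + 47.2 = 16.375
Difference = 16.375 − 21.30 = -4.92

-4.92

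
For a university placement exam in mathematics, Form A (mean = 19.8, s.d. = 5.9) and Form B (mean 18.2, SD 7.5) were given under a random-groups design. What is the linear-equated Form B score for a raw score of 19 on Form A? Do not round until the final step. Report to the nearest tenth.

17.2

Linear equating: y = (SD_Y/SD_X)(x − M_X) + M_Y
y = (7.5/5.9)(19 − 19.8) + 18.2
y = 1.271186 × -0.8 + 18.2 = -1.0169 + 18.2 = 17.2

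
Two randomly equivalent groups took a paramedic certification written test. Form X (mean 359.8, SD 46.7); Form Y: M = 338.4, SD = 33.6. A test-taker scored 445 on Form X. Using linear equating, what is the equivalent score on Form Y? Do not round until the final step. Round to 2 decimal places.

399.70

Linear equating: y = (SD_Y/SD_X)(x − M_X) + M_Y
y = (33.6/46.7)(445 − 359.8) + 338.4
y = 0.719486 × 85.2 + 338.4 = 61.3002 + 338.4 = 399.70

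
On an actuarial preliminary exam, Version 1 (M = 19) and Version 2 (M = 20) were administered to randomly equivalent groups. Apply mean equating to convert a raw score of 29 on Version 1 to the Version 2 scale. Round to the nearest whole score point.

Mean equating: y = x + (M_Y − M_X) = 29 + (20 − 19) = 30

30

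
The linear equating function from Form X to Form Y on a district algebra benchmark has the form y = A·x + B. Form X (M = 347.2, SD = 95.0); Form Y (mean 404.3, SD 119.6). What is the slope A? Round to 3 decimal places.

A = SD_Y / SD_X = 119.6 / 95.0 = 1.259

1.259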